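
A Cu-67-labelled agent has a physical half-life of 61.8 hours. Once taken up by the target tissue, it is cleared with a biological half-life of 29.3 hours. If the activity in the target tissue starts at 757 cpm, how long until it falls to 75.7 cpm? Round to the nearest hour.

66 hours

1/t_eff = 1/t_phys + 1/t_biol = 1/61.8 + 1/29.3 = 0.050311 per hour.
t_eff = 61.8 × 29.3 / (61.8 + 29.3) ≈ 19.876 hours.
n = log₂(757/75.7) ≈ 3.3219; t = 3.3219 × 19.876 ≈ 66.028 hours.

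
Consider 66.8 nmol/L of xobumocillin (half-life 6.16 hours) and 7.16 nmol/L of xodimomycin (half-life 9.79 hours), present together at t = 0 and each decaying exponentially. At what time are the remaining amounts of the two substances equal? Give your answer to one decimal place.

Set 66.8·(1/2)^(t/6.16) = 7.16·(1/2)^(t/9.79).
Taking log₂: log₂(66.8/7.16) = t·(1/6.16 − 1/9.79).
log₂(9.3296) = 3.2218; 1/6.16 − 1/9.79 = 0.060193.
t = 3.2218 / 0.060193 ≈ 53.525 hours.

53.5 hours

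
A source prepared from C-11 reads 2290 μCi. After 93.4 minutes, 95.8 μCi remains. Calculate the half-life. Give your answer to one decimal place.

A/A₀ = 95.8/2290 ≈ 0.041834.
n = log₂(23.904) ≈ 4.5792 half-lives elapsed in 93.4 minutes.
t½ = 93.4/4.5792 ≈ 20.397 minutes.

20.4 minutes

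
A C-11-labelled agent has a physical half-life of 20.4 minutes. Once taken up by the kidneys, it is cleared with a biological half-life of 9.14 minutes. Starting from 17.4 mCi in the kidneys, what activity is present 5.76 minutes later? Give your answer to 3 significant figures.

1/t_eff = 1/t_phys + 1/t_biol = 1/20.4 + 1/9.14 = 0.15843 per minute.
t_eff = 20.4 × 9.14 / (20.4 + 9.14) ≈ 6.312 minutes.
Remaining = 17.4 × (1/2)^(5.76/6.312) = 17.4 × (1/2)^0.91255 ≈ 9.2437 mCi.

9.24 mCi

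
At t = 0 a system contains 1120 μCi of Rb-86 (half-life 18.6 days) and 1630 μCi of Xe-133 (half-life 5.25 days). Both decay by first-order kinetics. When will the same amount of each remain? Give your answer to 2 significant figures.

Set 1120·(1/2)^(t/18.6) = 1630·(1/2)^(t/5.25).
Taking log₂: log₂(1120/1630) = t·(1/18.6 − 1/5.25).
log₂(0.68712) = -0.54137; 1/18.6 − 1/5.25 = -0.13671.
t = -0.54137 / -0.13671 ≈ 3.9599 days.

4.0 days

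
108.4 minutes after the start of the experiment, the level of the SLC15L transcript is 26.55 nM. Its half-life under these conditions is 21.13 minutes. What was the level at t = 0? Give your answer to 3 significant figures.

Number of half-lives elapsed: n = 108.4/21.13 ≈ 5.1301.
A₀ = A × 2^n = 26.55 × 2^5.1301 = 26.55 × 35.021 ≈ 929.81 nM.

930 nM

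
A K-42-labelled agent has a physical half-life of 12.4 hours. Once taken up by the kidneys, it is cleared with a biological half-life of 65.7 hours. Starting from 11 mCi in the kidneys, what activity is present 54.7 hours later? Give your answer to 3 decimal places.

0.290 mCi

1/t_eff = 1/t_phys + 1/t_biol = 1/12.4 + 1/65.7 = 0.095866 per hour.
t_eff = 12.4 × 65.7 / (12.4 + 65.7) ≈ 10.431 hours.
Remaining = 11 × (1/2)^(54.7/10.431) = 11 × (1/2)^5.2439 ≈ 0.29029 mCi.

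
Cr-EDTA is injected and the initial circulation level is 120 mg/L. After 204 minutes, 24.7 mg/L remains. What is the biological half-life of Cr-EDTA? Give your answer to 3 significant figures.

A/A₀ = 24.7/120 ≈ 0.20583.
n = log₂(4.8583) ≈ 2.2805 half-lives elapsed in 204 minutes.
t½ = 204/2.2805 ≈ 89.456 minutes.

89.5 minutes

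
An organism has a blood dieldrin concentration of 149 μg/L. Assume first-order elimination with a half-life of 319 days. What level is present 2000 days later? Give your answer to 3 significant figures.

Number of half-lives: n = 2000/319 ≈ 6.2696.
Remaining = 149 × (1/2)^6.2696 = 149 × 0.012962 ≈ 1.9313 μg/L.

1.93 μg/L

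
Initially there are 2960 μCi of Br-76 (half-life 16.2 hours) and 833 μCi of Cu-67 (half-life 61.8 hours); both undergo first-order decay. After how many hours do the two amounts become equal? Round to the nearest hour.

Set 2960·(1/2)^(t/16.2) = 833·(1/2)^(t/61.8).
Taking log₂: log₂(2960/833) = t·(1/16.2 − 1/61.8).
log₂(3.5534) = 1.8292; 1/16.2 − 1/61.8 = 0.045547.
t = 1.8292 / 0.045547 ≈ 40.161 hours.

40 hours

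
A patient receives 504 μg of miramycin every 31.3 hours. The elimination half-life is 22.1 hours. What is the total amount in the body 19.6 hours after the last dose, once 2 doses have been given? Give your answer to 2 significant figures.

The 2 doses were given 50.9, 19.6 hours ago.
Total = 504·(1/2)^(50.9/22.1) + 504·(1/2)^(19.6/22.1)
      = 102.12 + 272.55 ≈ 374.67 μg.

370 μg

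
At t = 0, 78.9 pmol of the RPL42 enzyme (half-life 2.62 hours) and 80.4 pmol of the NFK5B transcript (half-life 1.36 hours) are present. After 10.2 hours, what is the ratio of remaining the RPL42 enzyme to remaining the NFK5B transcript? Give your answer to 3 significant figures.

RPL42 enzyme: 78.9 × (1/2)^(10.2/2.62) = 78.9 × (1/2)^3.8931 ≈ 5.3104 pmol.
NFK5B transcript: 80.4 × (1/2)^(10.2/1.36) = 80.4 × (1/2)^7.5 ≈ 0.44415 pmol.
Ratio ≈ 5.3104 / 0.44415 ≈ 11.956.

12.0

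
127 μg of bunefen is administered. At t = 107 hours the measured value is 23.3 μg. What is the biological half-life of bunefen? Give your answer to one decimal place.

43.7 hours

A/A₀ = 23.3/127 ≈ 0.18346.
n = log₂(5.4506) ≈ 2.4464 half-lives elapsed in 107 hours.
t½ = 107/2.4464 ≈ 43.737 hours.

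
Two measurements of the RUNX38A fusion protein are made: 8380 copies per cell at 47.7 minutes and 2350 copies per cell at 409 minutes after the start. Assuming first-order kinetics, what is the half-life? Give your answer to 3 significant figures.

Over Δt = 409 − 47.7 = 361.3 minutes, the level fell by a factor of 8380/2350 ≈ 3.566.
n = log₂(3.566) ≈ 1.8343 half-lives, so t½ = 361.3/1.8343 ≈ 196.97 minutes.

197 minutes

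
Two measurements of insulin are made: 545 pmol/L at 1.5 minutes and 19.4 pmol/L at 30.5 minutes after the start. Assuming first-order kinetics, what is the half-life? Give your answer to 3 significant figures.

Over Δt = 30.5 − 1.5 = 29 minutes, the level fell by a factor of 545/19.4 ≈ 28.093.
n = log₂(28.093) ≈ 4.8121 half-lives, so t½ = 29/4.8121 ≈ 6.0264 minutes.

6.03 minutes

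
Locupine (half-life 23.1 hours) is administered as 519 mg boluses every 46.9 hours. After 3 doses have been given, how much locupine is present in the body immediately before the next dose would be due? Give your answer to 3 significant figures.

166 mg

The 3 doses were given 140.7, 93.8, 46.9 hours ago.
Total = 519·(1/2)^(140.7/23.1) + 519·(1/2)^(93.8/23.1) + 519·(1/2)^(46.9/23.1)
      = 7.6141 + 31.103 + 127.05 ≈ 165.77 mg.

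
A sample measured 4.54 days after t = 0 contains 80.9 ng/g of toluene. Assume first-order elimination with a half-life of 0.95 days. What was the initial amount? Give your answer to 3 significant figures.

2220 ng/g

Number of half-lives elapsed: n = 4.54/0.95 ≈ 4.7789.
A₀ = A × 2^n = 80.9 × 2^4.7789 = 80.9 × 27.454 ≈ 2221 ng/g.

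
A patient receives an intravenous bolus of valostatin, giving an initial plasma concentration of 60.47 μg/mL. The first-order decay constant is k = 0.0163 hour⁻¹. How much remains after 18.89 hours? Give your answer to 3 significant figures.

44.4 μg/mL

t½ = ln 2 / k = 0.69315 / 0.0163 ≈ 42.524 hours.
Number of half-lives: n = 18.89/42.524 ≈ 0.44422.
Remaining = 60.47 × (1/2)^0.44422 = 60.47 × 0.73498 ≈ 44.444 μg/mL.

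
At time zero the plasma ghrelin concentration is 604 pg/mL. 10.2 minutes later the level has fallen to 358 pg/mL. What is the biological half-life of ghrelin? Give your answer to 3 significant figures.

A/A₀ = 358/604 ≈ 0.59272.
n = log₂(1.6872) ≈ 0.75459 half-lives elapsed in 10.2 minutes.
t½ = 10.2/0.75459 ≈ 13.517 minutes.

13.5 minutes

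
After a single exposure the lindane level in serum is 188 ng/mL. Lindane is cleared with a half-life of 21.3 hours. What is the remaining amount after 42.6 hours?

47 ng/mL

Elapsed time is 2 half-lives (42.6/21.3).
Each half-life halves the amount: 188 × (1/2)^2 = 188/4 = 47 ng/mL.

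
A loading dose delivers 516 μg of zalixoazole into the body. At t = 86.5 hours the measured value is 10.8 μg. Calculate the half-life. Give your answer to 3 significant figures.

15.5 hours

A/A₀ = 10.8/516 ≈ 0.02093.
n = log₂(47.778) ≈ 5.5783 half-lives elapsed in 86.5 hours.
t½ = 86.5/5.5783 ≈ 15.507 hours.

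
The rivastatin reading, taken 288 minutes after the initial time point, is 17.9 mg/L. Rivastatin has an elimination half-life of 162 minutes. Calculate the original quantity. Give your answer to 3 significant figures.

Number of half-lives elapsed: n = 288/162 ≈ 1.7778.
A₀ = A × 2^n = 17.9 × 2^1.7778 = 17.9 × 3.429 ≈ 61.379 mg/L.

61.4 mg/L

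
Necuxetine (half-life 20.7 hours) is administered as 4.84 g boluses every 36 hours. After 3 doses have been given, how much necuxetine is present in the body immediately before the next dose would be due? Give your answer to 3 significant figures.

The 3 doses were given 108, 72, 36 hours ago.
Total = 4.84·(1/2)^(108/20.7) + 4.84·(1/2)^(72/20.7) + 4.84·(1/2)^(36/20.7)
      = 0.13009 + 0.43429 + 1.4498 ≈ 2.0142 g.

2.01 g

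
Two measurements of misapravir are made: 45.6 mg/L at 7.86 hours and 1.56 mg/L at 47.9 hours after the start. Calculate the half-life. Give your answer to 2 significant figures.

Over Δt = 47.9 − 7.86 = 40.04 hours, the level fell by a factor of 45.6/1.56 ≈ 29.231.
n = log₂(29.231) ≈ 4.8694 half-lives, so t½ = 40.04/4.8694 ≈ 8.2228 hours.

8.2 hours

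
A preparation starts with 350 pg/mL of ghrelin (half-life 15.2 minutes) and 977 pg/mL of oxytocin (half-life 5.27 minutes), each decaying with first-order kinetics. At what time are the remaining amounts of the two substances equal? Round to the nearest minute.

Set 350·(1/2)^(t/15.2) = 977·(1/2)^(t/5.27).
Taking log₂: log₂(350/977) = t·(1/15.2 − 1/5.27).
log₂(0.35824) = -1.481; 1/15.2 − 1/5.27 = -0.12396.
t = -1.481 / -0.12396 ≈ 11.947 minutes.

12 minutes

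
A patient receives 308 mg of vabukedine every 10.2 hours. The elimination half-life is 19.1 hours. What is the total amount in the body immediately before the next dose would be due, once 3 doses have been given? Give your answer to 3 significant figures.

461 mg

The 3 doses were given 30.6, 20.4, 10.2 hours ago.
Total = 308·(1/2)^(30.6/19.1) + 308·(1/2)^(20.4/19.1) + 308·(1/2)^(10.2/19.1)
      = 101.45 + 146.9 + 212.71 ≈ 461.07 mg.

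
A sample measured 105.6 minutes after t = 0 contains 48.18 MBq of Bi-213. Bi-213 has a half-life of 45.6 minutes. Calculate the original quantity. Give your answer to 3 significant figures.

Number of half-lives elapsed: n = 105.6/45.6 ≈ 2.3158.
A₀ = A × 2^n = 48.18 × 2^2.3158 = 48.18 × 4.9788 ≈ 239.88 MBq.

240 MBq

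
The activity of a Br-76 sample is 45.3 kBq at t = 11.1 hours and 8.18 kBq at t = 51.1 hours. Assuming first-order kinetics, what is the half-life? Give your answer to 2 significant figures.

Over Δt = 51.1 − 11.1 = 40 hours, the level fell by a factor of 45.3/8.18 ≈ 5.5379.
n = log₂(5.5379) ≈ 2.4693 half-lives, so t½ = 40/2.4693 ≈ 16.199 hours.

16 hours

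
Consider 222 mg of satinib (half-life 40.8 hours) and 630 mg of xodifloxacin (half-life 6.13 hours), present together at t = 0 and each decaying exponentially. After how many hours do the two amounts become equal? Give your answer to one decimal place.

10.9 hours

Set 222·(1/2)^(t/40.8) = 630·(1/2)^(t/6.13).
Taking log₂: log₂(222/630) = t·(1/40.8 − 1/6.13).
log₂(0.35238) = -1.5048; 1/40.8 − 1/6.13 = -0.13862.
t = -1.5048 / -0.13862 ≈ 10.855 hours.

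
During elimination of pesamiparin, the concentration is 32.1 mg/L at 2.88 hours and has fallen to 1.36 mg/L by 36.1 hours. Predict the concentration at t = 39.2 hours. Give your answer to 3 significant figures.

Over Δt = 36.1 − 2.88 = 33.22 hours, the level fell by a factor of 32.1/1.36 ≈ 23.603.
n = log₂(23.603) ≈ 4.5609 half-lives, so t½ = 33.22/4.5609 ≈ 7.2837 hours.
From t = 36.1 to t = 39.2: 1.36 × (1/2)^((39.2−36.1)/7.2837) ≈ 1.0126 mg/L.

1.01 mg/L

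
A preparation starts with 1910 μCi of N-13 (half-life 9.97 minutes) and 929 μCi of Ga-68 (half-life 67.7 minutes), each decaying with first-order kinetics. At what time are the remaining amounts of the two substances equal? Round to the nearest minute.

Set 1910·(1/2)^(t/9.97) = 929·(1/2)^(t/67.7).
Taking log₂: log₂(1910/929) = t·(1/9.97 − 1/67.7).
log₂(2.056) = 1.0398; 1/9.97 − 1/67.7 = 0.08553.
t = 1.0398 / 0.08553 ≈ 12.157 minutes.

12 minutes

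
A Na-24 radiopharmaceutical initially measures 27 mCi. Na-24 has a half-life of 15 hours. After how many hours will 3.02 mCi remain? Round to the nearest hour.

Fraction remaining = 3.02/27 ≈ 0.11185.
n = log₂(27/3.02) = ln(8.9404)/ln 2 ≈ 3.1603 half-lives.
t = n × t½ = 3.1603 × 15 ≈ 47.405 hours.

47 hours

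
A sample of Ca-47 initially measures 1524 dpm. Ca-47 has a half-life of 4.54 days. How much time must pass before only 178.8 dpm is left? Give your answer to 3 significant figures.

Fraction remaining = 178.8/1524 ≈ 0.11732.
n = log₂(1524/178.8) = ln(8.5235)/ln 2 ≈ 3.0914 half-lives.
t = n × t½ = 3.0914 × 4.54 ≈ 14.035 days.

14.0 days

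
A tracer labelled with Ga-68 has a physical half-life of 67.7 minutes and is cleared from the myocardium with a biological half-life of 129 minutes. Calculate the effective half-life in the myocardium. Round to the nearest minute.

44 minutes

1/t_eff = 1/t_phys + 1/t_biol = 1/67.7 + 1/129 = 0.022523 per minute.
t_eff = 67.7 × 129 / (67.7 + 129) ≈ 44.399 minutes.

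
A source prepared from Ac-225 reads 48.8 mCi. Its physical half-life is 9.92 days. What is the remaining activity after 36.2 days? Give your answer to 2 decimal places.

3.89 mCi

Number of half-lives: n = 36.2/9.92 ≈ 3.6492.
Remaining = 48.8 × (1/2)^3.6492 = 48.8 × 0.079705 ≈ 3.8896 mCi.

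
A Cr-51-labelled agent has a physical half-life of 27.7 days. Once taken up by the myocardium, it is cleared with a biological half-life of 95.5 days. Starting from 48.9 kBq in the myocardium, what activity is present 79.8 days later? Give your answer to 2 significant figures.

3.7 kBq

1/t_eff = 1/t_phys + 1/t_biol = 1/27.7 + 1/95.5 = 0.046572 per day.
t_eff = 27.7 × 95.5 / (27.7 + 95.5) ≈ 21.472 days.
Remaining = 48.9 × (1/2)^(79.8/21.472) = 48.9 × (1/2)^3.7165 ≈ 3.72 kBq.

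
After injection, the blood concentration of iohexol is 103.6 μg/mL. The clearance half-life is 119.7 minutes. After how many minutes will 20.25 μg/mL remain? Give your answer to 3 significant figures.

Fraction remaining = 20.25/103.6 ≈ 0.19546.
n = log₂(103.6/20.25) = ln(5.116)/ln 2 ≈ 2.355 half-lives.
t = n × t½ = 2.355 × 119.7 ≈ 281.9 minutes.

282 minutes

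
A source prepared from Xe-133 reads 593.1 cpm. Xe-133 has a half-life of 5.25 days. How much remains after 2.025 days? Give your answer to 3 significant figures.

454 cpm

Number of half-lives: n = 2.025/5.25 ≈ 0.38571.
Remaining = 593.1 × (1/2)^0.38571 = 593.1 × 0.7654 ≈ 453.96 cpm.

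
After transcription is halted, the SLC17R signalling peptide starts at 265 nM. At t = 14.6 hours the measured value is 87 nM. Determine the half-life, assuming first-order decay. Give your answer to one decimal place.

9.1 hours

A/A₀ = 87/265 ≈ 0.3283.
n = log₂(3.046) ≈ 1.6069 half-lives elapsed in 14.6 hours.
t½ = 14.6/1.6069 ≈ 9.0858 hours.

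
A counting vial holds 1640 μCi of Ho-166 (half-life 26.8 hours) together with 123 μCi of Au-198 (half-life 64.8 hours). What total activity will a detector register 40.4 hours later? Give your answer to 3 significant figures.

Ho-166: 1640 × (1/2)^(40.4/26.8) = 1640 × (1/2)^1.5075 ≈ 576.84 μCi.
Au-198: 123 × (1/2)^(40.4/64.8) = 123 × (1/2)^0.62346 ≈ 79.841 μCi.
Total = 576.84 + 79.841 ≈ 656.68 μCi.

657 μCi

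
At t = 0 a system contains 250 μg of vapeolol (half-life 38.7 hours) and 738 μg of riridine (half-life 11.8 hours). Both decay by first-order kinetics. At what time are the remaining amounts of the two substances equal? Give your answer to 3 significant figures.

Set 250·(1/2)^(t/38.7) = 738·(1/2)^(t/11.8).
Taking log₂: log₂(250/738) = t·(1/38.7 − 1/11.8).
log₂(0.33875) = -1.5617; 1/38.7 − 1/11.8 = -0.058906.
t = -1.5617 / -0.058906 ≈ 26.512 hours.

26.5 hours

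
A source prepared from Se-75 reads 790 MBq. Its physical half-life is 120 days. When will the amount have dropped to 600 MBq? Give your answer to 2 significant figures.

Fraction remaining = 600/790 ≈ 0.75949.
n = log₂(790/600) = ln(1.3167)/ln 2 ≈ 0.39689 half-lives.
t = n × t½ = 0.39689 × 120 ≈ 47.627 days.

48 days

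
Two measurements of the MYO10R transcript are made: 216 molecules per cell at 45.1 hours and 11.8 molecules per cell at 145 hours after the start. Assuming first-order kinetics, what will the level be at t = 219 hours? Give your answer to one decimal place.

1.4 molecules per cell

Over Δt = 145 − 45.1 = 99.9 hours, the level fell by a factor of 216/11.8 ≈ 18.305.
n = log₂(18.305) ≈ 4.1942 half-lives, so t½ = 99.9/4.1942 ≈ 23.819 hours.
From t = 145 to t = 219: 11.8 × (1/2)^((219−145)/23.819) ≈ 1.3698 molecules per cell.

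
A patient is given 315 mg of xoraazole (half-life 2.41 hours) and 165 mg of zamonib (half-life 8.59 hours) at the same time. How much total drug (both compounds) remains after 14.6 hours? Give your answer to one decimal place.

xoraazole: 315 × (1/2)^(14.6/2.41) = 315 × (1/2)^6.0581 ≈ 4.7276 mg.
zamonib: 165 × (1/2)^(14.6/8.59) = 165 × (1/2)^1.6997 ≈ 50.797 mg.
Total = 4.7276 + 50.797 ≈ 55.525 mg.

55.5 mg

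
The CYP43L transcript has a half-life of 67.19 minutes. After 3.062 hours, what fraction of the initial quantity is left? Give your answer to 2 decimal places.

3.062 hours = 183.72 minutes.
n = 183.72/67.19 ≈ 2.7343 half-lives.
Fraction remaining = (1/2)^2.7343 ≈ 0.15027.

0.15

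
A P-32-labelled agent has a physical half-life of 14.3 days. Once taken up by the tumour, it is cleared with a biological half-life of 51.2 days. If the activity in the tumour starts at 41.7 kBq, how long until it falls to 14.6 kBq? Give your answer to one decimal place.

1/t_eff = 1/t_phys + 1/t_biol = 1/14.3 + 1/51.2 = 0.089461 per day.
t_eff = 14.3 × 51.2 / (14.3 + 51.2) ≈ 11.178 days.
n = log₂(41.7/14.6) ≈ 1.5141; t = 1.5141 × 11.178 ≈ 16.924 days.

16.9 days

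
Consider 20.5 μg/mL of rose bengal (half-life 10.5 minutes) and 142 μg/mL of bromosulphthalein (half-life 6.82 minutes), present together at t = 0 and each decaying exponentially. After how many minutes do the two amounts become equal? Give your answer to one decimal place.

Set 20.5·(1/2)^(t/10.5) = 142·(1/2)^(t/6.82).
Taking log₂: log₂(20.5/142) = t·(1/10.5 − 1/6.82).
log₂(0.14437) = -2.7922; 1/10.5 − 1/6.82 = -0.051389.
t = -2.7922 / -0.051389 ≈ 54.334 minutes.

54.3 minutes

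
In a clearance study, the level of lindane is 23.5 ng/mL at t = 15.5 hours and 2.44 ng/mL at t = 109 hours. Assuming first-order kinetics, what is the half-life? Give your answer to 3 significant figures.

28.6 hours

Over Δt = 109 − 15.5 = 93.5 hours, the level fell by a factor of 23.5/2.44 ≈ 9.6311.
n = log₂(9.6311) ≈ 3.2677 half-lives, so t½ = 93.5/3.2677 ≈ 28.613 hours.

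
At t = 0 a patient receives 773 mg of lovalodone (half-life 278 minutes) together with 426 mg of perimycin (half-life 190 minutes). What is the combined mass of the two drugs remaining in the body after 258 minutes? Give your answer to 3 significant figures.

lovalodone: 773 × (1/2)^(258/278) = 773 × (1/2)^0.92806 ≈ 406.26 mg.
perimycin: 426 × (1/2)^(258/190) = 426 × (1/2)^1.3579 ≈ 166.2 mg.
Total = 406.26 + 166.2 ≈ 572.47 mg.

572 mg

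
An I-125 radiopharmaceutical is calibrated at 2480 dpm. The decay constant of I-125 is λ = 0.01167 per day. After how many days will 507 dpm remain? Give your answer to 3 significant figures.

t½ = ln 2 / λ = 0.69315 / 0.01167 ≈ 59.396 days.
Fraction remaining = 507/2480 ≈ 0.20444.
n = log₂(2480/507) = ln(4.8915)/ln 2 ≈ 2.2903 half-lives.
t = n × t½ = 2.2903 × 59.396 ≈ 136.03 days.

136 days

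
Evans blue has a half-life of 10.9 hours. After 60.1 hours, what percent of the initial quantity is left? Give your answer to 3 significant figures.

2.19%

n = 60.1/10.9 ≈ 5.5138 half-lives.
Fraction remaining = (1/2)^5.5138 ≈ 0.021887, i.e. 2.1887%.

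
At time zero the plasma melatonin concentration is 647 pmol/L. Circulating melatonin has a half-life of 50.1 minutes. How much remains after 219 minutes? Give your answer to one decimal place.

Number of half-lives: n = 219/50.1 ≈ 4.3713.
Remaining = 647 × (1/2)^4.3713 = 647 × 0.048319 ≈ 31.263 pmol/L.

31.3 pmol/L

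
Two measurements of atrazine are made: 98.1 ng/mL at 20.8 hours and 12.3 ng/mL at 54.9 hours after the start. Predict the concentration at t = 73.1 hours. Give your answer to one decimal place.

4.1 ng/mL

Over Δt = 54.9 − 20.8 = 34.1 hours, the level fell by a factor of 98.1/12.3 ≈ 7.9756.
n = log₂(7.9756) ≈ 2.9956 half-lives, so t½ = 34.1/2.9956 ≈ 11.383 hours.
From t = 54.9 to t = 73.1: 12.3 × (1/2)^((73.1−54.9)/11.383) ≈ 4.0608 ng/mL.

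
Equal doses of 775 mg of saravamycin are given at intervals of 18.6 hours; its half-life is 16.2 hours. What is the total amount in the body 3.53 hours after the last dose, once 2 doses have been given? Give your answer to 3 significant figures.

967 mg

The 2 doses were given 22.13, 3.53 hours ago.
Total = 775·(1/2)^(22.13/16.2) + 775·(1/2)^(3.53/16.2)
      = 300.66 + 666.36 ≈ 967.02 mg.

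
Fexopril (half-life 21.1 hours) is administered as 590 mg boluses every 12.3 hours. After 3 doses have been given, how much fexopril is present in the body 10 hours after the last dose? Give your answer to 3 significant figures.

The 3 doses were given 34.6, 22.3, 10 hours ago.
Total = 590·(1/2)^(34.6/21.1) + 590·(1/2)^(22.3/21.1) + 590·(1/2)^(10/21.1)
      = 189.33 + 283.6 + 424.8 ≈ 897.73 mg.

898 mg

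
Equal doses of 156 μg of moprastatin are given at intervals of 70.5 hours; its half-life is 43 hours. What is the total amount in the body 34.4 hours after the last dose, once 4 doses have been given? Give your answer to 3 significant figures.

131 μg

The 4 doses were given 245.9, 175.4, 104.9, 34.4 hours ago.
Total = 156·(1/2)^(245.9/43) + 156·(1/2)^(175.4/43) + 156·(1/2)^(104.9/43) + 156·(1/2)^(34.4/43)
      = 2.9625 + 9.23 + 28.758 + 89.598 ≈ 130.55 μg.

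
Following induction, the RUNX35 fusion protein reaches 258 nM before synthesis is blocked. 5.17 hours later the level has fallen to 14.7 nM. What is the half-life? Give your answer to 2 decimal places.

A/A₀ = 14.7/258 ≈ 0.056977.
n = log₂(17.551) ≈ 4.1335 half-lives elapsed in 5.17 hours.
t½ = 5.17/4.1335 ≈ 1.2508 hours.

1.25 hours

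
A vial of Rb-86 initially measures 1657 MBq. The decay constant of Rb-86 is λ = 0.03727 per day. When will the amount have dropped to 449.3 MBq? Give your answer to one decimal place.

t½ = ln 2 / λ = 0.69315 / 0.03727 ≈ 18.598 days.
Fraction remaining = 449.3/1657 ≈ 0.27115.
n = log₂(1657/449.3) = ln(3.688)/ln 2 ≈ 1.8828 half-lives.
t = n × t½ = 1.8828 × 18.598 ≈ 35.017 days.

35.0 days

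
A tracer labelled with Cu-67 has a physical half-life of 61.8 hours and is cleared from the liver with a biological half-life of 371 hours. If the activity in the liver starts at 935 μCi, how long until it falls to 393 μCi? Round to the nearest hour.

66 hours

1/t_eff = 1/t_phys + 1/t_biol = 1/61.8 + 1/371 = 0.018877 per hour.
t_eff = 61.8 × 371 / (61.8 + 371) ≈ 52.976 hours.
n = log₂(935/393) ≈ 1.2504; t = 1.2504 × 52.976 ≈ 66.243 hours.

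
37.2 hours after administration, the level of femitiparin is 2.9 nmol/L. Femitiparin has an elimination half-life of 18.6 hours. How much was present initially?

11.6 nmol/L

Number of half-lives elapsed: n = 37.2/18.6 ≈ 2.
A₀ = A × 2^n = 2.9 × 2^2 = 2.9 × 4 ≈ 11.6 nmol/L.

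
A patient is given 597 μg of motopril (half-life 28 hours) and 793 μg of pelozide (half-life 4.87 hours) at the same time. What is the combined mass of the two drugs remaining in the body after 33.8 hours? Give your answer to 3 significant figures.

265 μg

motopril: 597 × (1/2)^(33.8/28) = 597 × (1/2)^1.2071 ≈ 258.58 μg.
pelozide: 793 × (1/2)^(33.8/4.87) = 793 × (1/2)^6.9405 ≈ 6.4564 μg.
Total = 258.58 + 6.4564 ≈ 265.03 μg.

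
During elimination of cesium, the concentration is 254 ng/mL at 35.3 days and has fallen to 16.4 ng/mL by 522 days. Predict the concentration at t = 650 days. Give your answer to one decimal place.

Over Δt = 522 − 35.3 = 486.7 days, the level fell by a factor of 254/16.4 ≈ 15.488.
n = log₂(15.488) ≈ 3.9531 half-lives, so t½ = 486.7/3.9531 ≈ 123.12 days.
From t = 522 to t = 650: 16.4 × (1/2)^((650−522)/123.12) ≈ 7.9778 ng/mL.

8.0 ng/mL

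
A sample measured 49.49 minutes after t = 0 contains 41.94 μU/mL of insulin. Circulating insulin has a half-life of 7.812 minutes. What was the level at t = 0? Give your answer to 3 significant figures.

3390 μU/mL

Number of half-lives elapsed: n = 49.49/7.812 ≈ 6.3351.
A₀ = A × 2^n = 41.94 × 2^6.3351 = 41.94 × 80.735 ≈ 3386 μU/mL.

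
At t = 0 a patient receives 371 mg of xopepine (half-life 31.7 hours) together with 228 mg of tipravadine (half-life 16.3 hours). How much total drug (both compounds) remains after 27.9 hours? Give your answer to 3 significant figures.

xopepine: 371 × (1/2)^(27.9/31.7) = 371 × (1/2)^0.88013 ≈ 201.57 mg.
tipravadine: 228 × (1/2)^(27.9/16.3) = 228 × (1/2)^1.7117 ≈ 69.611 mg.
Total = 201.57 + 69.611 ≈ 271.18 mg.

271 mg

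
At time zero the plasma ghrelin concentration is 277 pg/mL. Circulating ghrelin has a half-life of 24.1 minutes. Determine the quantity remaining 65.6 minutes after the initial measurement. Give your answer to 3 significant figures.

Number of half-lives: n = 65.6/24.1 ≈ 2.722.
Remaining = 277 × (1/2)^2.722 = 277 × 0.15156 ≈ 41.983 pg/mL.

42.0 pg/mL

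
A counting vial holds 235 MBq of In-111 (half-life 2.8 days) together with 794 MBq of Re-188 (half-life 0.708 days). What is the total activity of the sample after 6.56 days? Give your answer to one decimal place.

In-111: 235 × (1/2)^(6.56/2.8) = 235 × (1/2)^2.3429 ≈ 46.323 MBq.
Re-188: 794 × (1/2)^(6.56/0.708) = 794 × (1/2)^9.2655 ≈ 1.2901 MBq.
Total = 46.323 + 1.2901 ≈ 47.613 MBq.

47.6 MBq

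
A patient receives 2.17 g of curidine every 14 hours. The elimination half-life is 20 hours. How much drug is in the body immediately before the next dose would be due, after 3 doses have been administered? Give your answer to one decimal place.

The 3 doses were given 42, 28, 14 hours ago.
Total = 2.17·(1/2)^(42/20) + 2.17·(1/2)^(28/20) + 2.17·(1/2)^(14/20)
      = 0.50617 + 0.82228 + 1.3358 ≈ 2.6642 g.

2.7 g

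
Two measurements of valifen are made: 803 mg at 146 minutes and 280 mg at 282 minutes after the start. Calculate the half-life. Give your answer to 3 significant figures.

Over Δt = 282 − 146 = 136 minutes, the level fell by a factor of 803/280 ≈ 2.8679.
n = log₂(2.8679) ≈ 1.52 half-lives, so t½ = 136/1.52 ≈ 89.475 minutes.

89.5 minutes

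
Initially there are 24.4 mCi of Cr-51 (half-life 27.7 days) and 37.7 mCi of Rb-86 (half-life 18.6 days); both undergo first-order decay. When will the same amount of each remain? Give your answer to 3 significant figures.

Set 24.4·(1/2)^(t/27.7) = 37.7·(1/2)^(t/18.6).
Taking log₂: log₂(24.4/37.7) = t·(1/27.7 − 1/18.6).
log₂(0.64721) = -0.62768; 1/27.7 − 1/18.6 = -0.017662.
t = -0.62768 / -0.017662 ≈ 35.538 days.

35.5 days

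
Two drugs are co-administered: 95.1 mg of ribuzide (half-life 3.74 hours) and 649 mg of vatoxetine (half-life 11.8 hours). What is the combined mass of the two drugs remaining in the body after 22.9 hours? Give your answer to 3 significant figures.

170 mg

ribuzide: 95.1 × (1/2)^(22.9/3.74) = 95.1 × (1/2)^6.123 ≈ 1.3645 mg.
vatoxetine: 649 × (1/2)^(22.9/11.8) = 649 × (1/2)^1.9407 ≈ 169.06 mg.
Total = 1.3645 + 169.06 ≈ 170.43 mg.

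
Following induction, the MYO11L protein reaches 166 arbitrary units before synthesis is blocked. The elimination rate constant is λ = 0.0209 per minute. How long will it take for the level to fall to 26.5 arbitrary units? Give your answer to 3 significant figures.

87.8 minutes

t½ = ln 2 / λ = 0.69315 / 0.0209 ≈ 33.165 minutes.
Fraction remaining = 26.5/166 ≈ 0.15964.
n = log₂(166/26.5) = ln(6.2642)/ln 2 ≈ 2.6471 half-lives.
t = n × t½ = 2.6471 × 33.165 ≈ 87.792 minutes.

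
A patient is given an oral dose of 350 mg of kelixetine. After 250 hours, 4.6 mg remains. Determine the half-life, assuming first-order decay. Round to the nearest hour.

40 hours

A/A₀ = 4.6/350 ≈ 0.013143.
n = log₂(76.087) ≈ 6.2496 half-lives elapsed in 250 hours.
t½ = 250/6.2496 ≈ 40.003 hours.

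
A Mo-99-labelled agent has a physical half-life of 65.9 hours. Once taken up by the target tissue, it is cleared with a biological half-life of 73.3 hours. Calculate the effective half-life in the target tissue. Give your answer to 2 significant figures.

1/t_eff = 1/t_phys + 1/t_biol = 1/65.9 + 1/73.3 = 0.028817 per hour.
t_eff = 65.9 × 73.3 / (65.9 + 73.3) ≈ 34.702 hours.

35 hours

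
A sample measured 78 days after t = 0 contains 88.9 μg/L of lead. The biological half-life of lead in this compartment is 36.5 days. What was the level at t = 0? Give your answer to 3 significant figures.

391 μg/L

Number of half-lives elapsed: n = 78/36.5 ≈ 2.137.
A₀ = A × 2^n = 88.9 × 2^2.137 = 88.9 × 4.3984 ≈ 391.02 μg/L.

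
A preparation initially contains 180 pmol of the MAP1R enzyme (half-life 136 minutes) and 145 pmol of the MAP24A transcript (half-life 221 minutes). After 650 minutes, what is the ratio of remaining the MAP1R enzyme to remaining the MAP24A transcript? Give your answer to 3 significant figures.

0.347

MAP1R enzyme: 180 × (1/2)^(650/136) = 180 × (1/2)^4.7794 ≈ 6.5543 pmol.
MAP24A transcript: 145 × (1/2)^(650/221) = 145 × (1/2)^2.9412 ≈ 18.879 pmol.
Ratio ≈ 6.5543 / 18.879 ≈ 0.34717.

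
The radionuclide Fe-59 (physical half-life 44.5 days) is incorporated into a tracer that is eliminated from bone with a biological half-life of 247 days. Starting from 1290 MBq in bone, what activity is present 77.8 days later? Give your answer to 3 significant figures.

309 MBq

1/t_eff = 1/t_phys + 1/t_biol = 1/44.5 + 1/247 = 0.02652 per day.
t_eff = 44.5 × 247 / (44.5 + 247) ≈ 37.707 days.
Remaining = 1290 × (1/2)^(77.8/37.707) = 1290 × (1/2)^2.0633 ≈ 308.66 MBq.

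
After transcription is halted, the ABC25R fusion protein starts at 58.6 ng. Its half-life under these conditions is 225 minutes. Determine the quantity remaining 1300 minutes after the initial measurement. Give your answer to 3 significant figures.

Number of half-lives: n = 1300/225 ≈ 5.7778.
Remaining = 58.6 × (1/2)^5.7778 = 58.6 × 0.018227 ≈ 1.0681 ng.

1.07 ng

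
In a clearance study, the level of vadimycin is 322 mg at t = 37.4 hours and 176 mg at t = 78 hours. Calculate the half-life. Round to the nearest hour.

47 hours

Over Δt = 78 − 37.4 = 40.6 hours, the level fell by a factor of 322/176 ≈ 1.8295.
n = log₂(1.8295) ≈ 0.87149 half-lives, so t½ = 40.6/0.87149 ≈ 46.587 hours.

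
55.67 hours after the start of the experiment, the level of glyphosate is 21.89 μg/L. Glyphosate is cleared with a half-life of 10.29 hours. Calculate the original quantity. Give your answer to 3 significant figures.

931 μg/L

Number of half-lives elapsed: n = 55.67/10.29 ≈ 5.4101.
A₀ = A × 2^n = 21.89 × 2^5.4101 = 21.89 × 42.521 ≈ 930.79 μg/L.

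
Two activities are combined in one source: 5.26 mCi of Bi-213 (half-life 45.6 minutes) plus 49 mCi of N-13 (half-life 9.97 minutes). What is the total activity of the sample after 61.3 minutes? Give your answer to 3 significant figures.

Bi-213: 5.26 × (1/2)^(61.3/45.6) = 5.26 × (1/2)^1.3443 ≈ 2.0716 mCi.
N-13: 49 × (1/2)^(61.3/9.97) = 49 × (1/2)^6.1484 ≈ 0.69076 mCi.
Total = 2.0716 + 0.69076 ≈ 2.7624 mCi.

2.76 mCi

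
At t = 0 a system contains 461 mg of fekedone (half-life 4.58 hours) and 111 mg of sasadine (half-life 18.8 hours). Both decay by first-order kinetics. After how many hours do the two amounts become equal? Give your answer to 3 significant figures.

12.4 hours

Set 461·(1/2)^(t/4.58) = 111·(1/2)^(t/18.8).
Taking log₂: log₂(461/111) = t·(1/4.58 − 1/18.8).
log₂(4.1532) = 2.0542; 1/4.58 − 1/18.8 = 0.16515.
t = 2.0542 / 0.16515 ≈ 12.438 hours.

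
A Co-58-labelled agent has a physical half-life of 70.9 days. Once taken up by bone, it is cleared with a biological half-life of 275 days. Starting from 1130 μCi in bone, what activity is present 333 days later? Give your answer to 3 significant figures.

1/t_eff = 1/t_phys + 1/t_biol = 1/70.9 + 1/275 = 0.017741 per day.
t_eff = 70.9 × 275 / (70.9 + 275) ≈ 56.367 days.
Remaining = 1130 × (1/2)^(333/56.367) = 1130 × (1/2)^5.9077 ≈ 18.823 μCi.

18.8 μCi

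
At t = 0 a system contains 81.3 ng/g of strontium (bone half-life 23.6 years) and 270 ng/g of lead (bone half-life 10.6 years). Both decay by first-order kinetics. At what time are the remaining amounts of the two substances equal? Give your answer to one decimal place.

33.3 years

Set 81.3·(1/2)^(t/23.6) = 270·(1/2)^(t/10.6).
Taking log₂: log₂(81.3/270) = t·(1/23.6 − 1/10.6).
log₂(0.30111) = -1.7316; 1/23.6 − 1/10.6 = -0.051967.
t = -1.7316 / -0.051967 ≈ 33.322 years.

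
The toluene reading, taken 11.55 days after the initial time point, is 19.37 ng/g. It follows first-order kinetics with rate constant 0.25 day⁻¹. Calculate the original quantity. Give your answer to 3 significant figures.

348 ng/g

t½ = ln 2 / λ = 0.69315 / 0.25 ≈ 2.7726 days.
Number of half-lives elapsed: n = 11.55/2.7726 ≈ 4.1658.
A₀ = A × 2^n = 19.37 × 2^4.1658 = 19.37 × 17.948 ≈ 347.66 ng/g.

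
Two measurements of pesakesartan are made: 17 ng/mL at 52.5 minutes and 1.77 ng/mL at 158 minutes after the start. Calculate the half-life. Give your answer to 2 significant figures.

32 minutes

Over Δt = 158 − 52.5 = 105.5 minutes, the level fell by a factor of 17/1.77 ≈ 9.6045.
n = log₂(9.6045) ≈ 3.2637 half-lives, so t½ = 105.5/3.2637 ≈ 32.325 minutes.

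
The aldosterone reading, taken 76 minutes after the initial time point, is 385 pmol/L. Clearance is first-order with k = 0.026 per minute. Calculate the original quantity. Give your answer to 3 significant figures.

t½ = ln 2 / k = 0.69315 / 0.026 ≈ 26.66 minutes.
Number of half-lives elapsed: n = 76/26.66 ≈ 2.8508.
A₀ = A × 2^n = 385 × 2^2.8508 = 385 × 7.2138 ≈ 2777.3 pmol/L.

2780 pmol/L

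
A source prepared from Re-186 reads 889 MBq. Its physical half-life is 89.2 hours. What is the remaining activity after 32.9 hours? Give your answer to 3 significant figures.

Number of half-lives: n = 32.9/89.2 ≈ 0.36883.
Remaining = 889 × (1/2)^0.36883 = 889 × 0.77441 ≈ 688.45 MBq.

688 MBq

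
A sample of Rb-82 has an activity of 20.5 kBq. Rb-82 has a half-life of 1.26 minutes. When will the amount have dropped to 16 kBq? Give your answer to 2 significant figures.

0.45 minutes

Fraction remaining = 16/20.5 ≈ 0.78049.
n = log₂(20.5/16) = ln(1.2812)/ln 2 ≈ 0.35755 half-lives.
t = n × t½ = 0.35755 × 1.26 ≈ 0.45052 minutes.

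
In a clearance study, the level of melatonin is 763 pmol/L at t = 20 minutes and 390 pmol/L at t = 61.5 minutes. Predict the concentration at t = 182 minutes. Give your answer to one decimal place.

Over Δt = 61.5 − 20 = 41.5 minutes, the level fell by a factor of 763/390 ≈ 1.9564.
n = log₂(1.9564) ≈ 0.96821 half-lives, so t½ = 41.5/0.96821 ≈ 42.863 minutes.
From t = 61.5 to t = 182: 390 × (1/2)^((182−61.5)/42.863) ≈ 55.562 pmol/L.

55.6 pmol/L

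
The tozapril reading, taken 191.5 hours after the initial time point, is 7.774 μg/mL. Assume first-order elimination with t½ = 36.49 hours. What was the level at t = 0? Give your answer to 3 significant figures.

Number of half-lives elapsed: n = 191.5/36.49 ≈ 5.248.
A₀ = A × 2^n = 7.774 × 2^5.248 = 7.774 × 38.002 ≈ 295.43 μg/mL.

295 μg/mL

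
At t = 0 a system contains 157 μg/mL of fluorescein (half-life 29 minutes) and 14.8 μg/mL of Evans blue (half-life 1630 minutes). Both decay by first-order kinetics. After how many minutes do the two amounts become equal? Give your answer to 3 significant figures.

101 minutes

Set 157·(1/2)^(t/29) = 14.8·(1/2)^(t/1630).
Taking log₂: log₂(157/14.8) = t·(1/29 − 1/1630).
log₂(10.608) = 3.4071; 1/29 − 1/1630 = 0.033869.
t = 3.4071 / 0.033869 ≈ 100.6 minutes.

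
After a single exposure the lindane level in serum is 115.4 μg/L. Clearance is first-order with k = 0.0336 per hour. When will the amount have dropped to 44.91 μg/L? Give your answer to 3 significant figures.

28.1 hours

t½ = ln 2 / k = 0.69315 / 0.0336 ≈ 20.629 hours.
Fraction remaining = 44.91/115.4 ≈ 0.38917.
n = log₂(115.4/44.91) = ln(2.5696)/ln 2 ≈ 1.3615 half-lives.
t = n × t½ = 1.3615 × 20.629 ≈ 28.088 hours.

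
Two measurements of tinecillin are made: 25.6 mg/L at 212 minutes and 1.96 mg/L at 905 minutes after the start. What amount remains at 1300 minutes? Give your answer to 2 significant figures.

Over Δt = 905 − 212 = 693 minutes, the level fell by a factor of 25.6/1.96 ≈ 13.061.
n = log₂(13.061) ≈ 3.7072 half-lives, so t½ = 693/3.7072 ≈ 186.93 minutes.
From t = 905 to t = 1300: 1.96 × (1/2)^((1300−905)/186.93) ≈ 0.45307 mg/L.

0.45 mg/L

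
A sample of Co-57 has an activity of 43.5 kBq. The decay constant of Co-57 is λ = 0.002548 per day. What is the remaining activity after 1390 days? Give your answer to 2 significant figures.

t½ = ln 2 / λ = 0.69315 / 0.002548 ≈ 272.04 days.
Number of half-lives: n = 1390/272.04 ≈ 5.1096.
Remaining = 43.5 × (1/2)^5.1096 = 43.5 × 0.028963 ≈ 1.2599 kBq.

1.3 kBq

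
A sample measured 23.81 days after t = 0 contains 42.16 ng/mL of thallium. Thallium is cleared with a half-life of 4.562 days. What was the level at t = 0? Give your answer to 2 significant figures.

1600 ng/mL

Number of half-lives elapsed: n = 23.81/4.562 ≈ 5.2192.
A₀ = A × 2^n = 42.16 × 2^5.2192 = 42.16 × 37.251 ≈ 1570.5 ng/mL.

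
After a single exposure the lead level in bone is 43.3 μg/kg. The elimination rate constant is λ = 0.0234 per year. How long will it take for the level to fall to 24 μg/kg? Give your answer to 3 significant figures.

25.2 years

t½ = ln 2 / λ = 0.69315 / 0.0234 ≈ 29.622 years.
Fraction remaining = 24/43.3 ≈ 0.55427.
n = log₂(43.3/24) = ln(1.8042)/ln 2 ≈ 0.85133 half-lives.
t = n × t½ = 0.85133 × 29.622 ≈ 25.218 years.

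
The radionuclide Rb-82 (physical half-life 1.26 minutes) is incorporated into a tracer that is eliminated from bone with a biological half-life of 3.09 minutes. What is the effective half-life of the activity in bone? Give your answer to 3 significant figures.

0.895 minutes

1/t_eff = 1/t_phys + 1/t_biol = 1/1.26 + 1/3.09 = 1.1173 per minute.
t_eff = 1.26 × 3.09 / (1.26 + 3.09) ≈ 0.89503 minutes.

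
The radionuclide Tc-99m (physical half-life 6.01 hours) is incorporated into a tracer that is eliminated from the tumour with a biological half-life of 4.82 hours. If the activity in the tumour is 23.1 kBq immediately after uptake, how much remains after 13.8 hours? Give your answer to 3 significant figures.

1/t_eff = 1/t_phys + 1/t_biol = 1/6.01 + 1/4.82 = 0.37386 per hour.
t_eff = 6.01 × 4.82 / (6.01 + 4.82) ≈ 2.6748 hours.
Remaining = 23.1 × (1/2)^(13.8/2.6748) = 23.1 × (1/2)^5.1592 ≈ 0.64644 kBq.

0.646 kBq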